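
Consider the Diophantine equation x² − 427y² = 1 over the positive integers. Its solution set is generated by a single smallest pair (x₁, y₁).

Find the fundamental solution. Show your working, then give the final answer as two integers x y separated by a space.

[20; 1,1,1,40] for √427; ℓ=4 ⇒ convergent index 3
i=0: a=20 ⇒ p=20, q=1
…
i=2: a=1 ⇒ p=41, q=2
i=3: a=1 ⇒ p=62, q=3
fundamental: x₁=62, y₁=3  (since 3844 − 427·9 = 1)

62 3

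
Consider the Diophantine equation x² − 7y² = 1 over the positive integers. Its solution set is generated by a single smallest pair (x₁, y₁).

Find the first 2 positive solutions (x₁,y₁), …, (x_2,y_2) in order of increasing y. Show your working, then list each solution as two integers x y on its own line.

√7 = [2; 1,1,1,4, …], period ℓ=4 (even) → k=3
step 0: (2, 1)  from 2·(1,0) + (0,1)
step 1: (3, 1)  from 1·(2,1) + (1,0)
step 2: (5, 2)  from 1·(3,1) + (2,1)
step 3: (8, 3)  from 1·(5,2) + (3,1)
(x₁, y₁) = (8, 3);  8² − 7·3² = 1 ✓
(x_2, y_2) = (8·8 + 7·3·3, 8·3 + 3·8) = (127, 48)

8 3
127 48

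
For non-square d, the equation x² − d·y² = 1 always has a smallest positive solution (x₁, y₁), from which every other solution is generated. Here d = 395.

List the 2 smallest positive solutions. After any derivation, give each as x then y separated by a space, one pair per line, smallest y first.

√395 = [19; 1,6,1,38, …], period ℓ=4 (even) → k=3
step 0: (19, 1)  from 19·(1,0) + (0,1)
…
step 2: (139, 7)  from 6·(20,1) + (19,1)
step 3: (159, 8)  from 1·(139,7) + (20,1)
fundamental: x₁=159, y₁=8  (since 25281 − 395·64 = 1)
(x_2, y_2) = (159·159 + 395·8·8, 159·8 + 8·159) = (50561, 2544)

159 8
50561 2544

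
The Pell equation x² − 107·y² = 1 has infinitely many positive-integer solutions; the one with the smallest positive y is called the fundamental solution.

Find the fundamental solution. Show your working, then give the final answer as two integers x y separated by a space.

d=107: √d = [10; 2,1,9,1,2,20] (ℓ=6, even), read p_5/q_5
i=0: a=10 ⇒ p=10, q=1
…
i=2: a=1 ⇒ p=31, q=3
i=3: a=9 ⇒ p=300, q=29
i=4: a=1 ⇒ p=331, q=32
i=5: a=2 ⇒ p=962, q=93
→ (962, 93).  Check: 962²=925444, 107·93²=925443, difference 1.

962 93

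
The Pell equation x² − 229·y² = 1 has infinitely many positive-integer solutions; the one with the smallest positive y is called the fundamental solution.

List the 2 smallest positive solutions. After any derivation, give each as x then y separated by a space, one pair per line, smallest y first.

5848201 386460
68402909872801 4520191516920

√229 = [15; 7,1,1,7,30, …], period ℓ=5 (odd) → k=9
i=0: a=15 ⇒ p=15, q=1
…
i=2: a=1 ⇒ p=121, q=8
…
i=6: a=7 ⇒ p=362399, q=23948
…
i=8: a=1 ⇒ p=776325, q=51301
i=9: a=7 ⇒ p=5848201, q=386460
→ (5848201, 386460).  Check: 5848201²=34201454936401, 229·386460²=34201454936400, difference 1.
(5848201+386460√229)^2 = 68402909872801 + 4520191516920√229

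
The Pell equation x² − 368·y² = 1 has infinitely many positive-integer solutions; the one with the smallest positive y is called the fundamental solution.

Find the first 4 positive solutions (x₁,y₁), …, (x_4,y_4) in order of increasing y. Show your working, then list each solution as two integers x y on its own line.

d=368: √d = [19; 5,2,5,38] (ℓ=4, even), read p_3/q_3
i=0: a=19 ⇒ p=19, q=1
i=1: a=5 ⇒ p=96, q=5
i=2: a=2 ⇒ p=211, q=11
i=3: a=5 ⇒ p=1151, q=60
→ (1151, 60).  Check: 1151²=1324801, 368·60²=1324800, difference 1.
k=2:  x_2 = 1151·1151+368·60·60 = 2649601,  y_2 = 1151·60+60·1151 = 138120
k=3:  x_3 = 1151·2649601+368·60·138120 = 6099380351,  y_3 = 1151·138120+60·2649601 = 317952180
k=4:  x_4 = 1151·6099380351+368·60·317952180 = 14040770918401,  y_4 = 1151·317952180+60·6099380351 = 731925780240

1151 60
2649601 138120
6099380351 317952180
14040770918401 731925780240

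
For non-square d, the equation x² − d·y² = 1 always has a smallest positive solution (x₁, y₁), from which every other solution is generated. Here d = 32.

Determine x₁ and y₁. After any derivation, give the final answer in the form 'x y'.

√32 → a₀=5, period (1,1,1,10); ℓ=4 even so k=3
step 0: (5, 1)  from 5·(1,0) + (0,1)
step 1: (6, 1)  from 1·(5,1) + (1,0)
step 2: (11, 2)  from 1·(6,1) + (5,1)
step 3: (17, 3)  from 1·(11,2) + (6,1)
→ (17, 3).  Check: 17²=289, 32·3²=288, difference 1.

17 3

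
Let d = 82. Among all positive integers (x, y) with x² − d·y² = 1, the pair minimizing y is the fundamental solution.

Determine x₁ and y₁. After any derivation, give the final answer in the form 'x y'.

163 18

d=82: √d = [9; 18] (ℓ=1, odd), read p_1/q_1
step 0: (9, 1)  from 9·(1,0) + (0,1)
step 1: (163, 18)  from 18·(9,1) + (1,0)
→ (163, 18).  Check: 163²=26569, 82·18²=26568, difference 1.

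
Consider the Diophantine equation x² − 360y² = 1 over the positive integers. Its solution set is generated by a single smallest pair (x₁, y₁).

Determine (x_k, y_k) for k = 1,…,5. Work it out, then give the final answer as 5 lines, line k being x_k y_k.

d=360: √d = [18; 1,36] (ℓ=2, even), read p_1/q_1
step 0: (18, 1)  from 18·(1,0) + (0,1)
step 1: (19, 1)  from 1·(18,1) + (1,0)
→ (19, 1).  Check: 19²=361, 360·1²=360, difference 1.
(x_2, y_2) = (19·19 + 360·1·1, 19·1 + 1·19) = (721, 38)
(x_3, y_3) = (19·721 + 360·1·38, 19·38 + 1·721) = (27379, 1443)
(x_4, y_4) = (19·27379 + 360·1·1443, 19·1443 + 1·27379) = (1039681, 54796)
(x_5, y_5) = (19·1039681 + 360·1·54796, 19·54796 + 1·1039681) = (39480499, 2080805)

19 1
721 38
27379 1443
1039681 54796
39480499 2080805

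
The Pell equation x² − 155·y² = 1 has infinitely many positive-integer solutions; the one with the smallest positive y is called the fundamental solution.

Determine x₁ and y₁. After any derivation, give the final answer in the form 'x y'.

249 20

[12; 2,4,2,24] for √155; ℓ=4 ⇒ convergent index 3
i=0: a=12 ⇒ p=12, q=1
i=1: a=2 ⇒ p=25, q=2
i=2: a=4 ⇒ p=112, q=9
i=3: a=2 ⇒ p=249, q=20
(x₁, y₁) = (249, 20);  249² − 155·20² = 1 ✓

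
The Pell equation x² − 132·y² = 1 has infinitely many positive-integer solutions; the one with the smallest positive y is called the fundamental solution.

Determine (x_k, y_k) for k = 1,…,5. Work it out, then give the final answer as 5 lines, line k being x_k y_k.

23 2
1057 92
48599 4230
2234497 194488
102738263 8942218

d=132: √d = [11; 2,22] (ℓ=2, even), read p_1/q_1
step 0: (11, 1)  from 11·(1,0) + (0,1)
step 1: (23, 2)  from 2·(11,1) + (1,0)
→ (23, 2).  Check: 23²=529, 132·2²=528, difference 1.
(x_2, y_2) = (23·23 + 132·2·2, 23·2 + 2·23) = (1057, 92)
(x_3, y_3) = (23·1057 + 132·2·92, 23·92 + 2·1057) = (48599, 4230)
(x_4, y_4) = (23·48599 + 132·2·4230, 23·4230 + 2·48599) = (2234497, 194488)
(x_5, y_5) = (23·2234497 + 132·2·194488, 23·194488 + 2·2234497) = (102738263, 8942218)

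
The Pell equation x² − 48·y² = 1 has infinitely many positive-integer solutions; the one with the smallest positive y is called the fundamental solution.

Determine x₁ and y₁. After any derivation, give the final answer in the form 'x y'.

d=48: √d = [6; 1,12] (ℓ=2, even), read p_1/q_1
a_0=6:  p_0=6·1+0=6,  q_0=6·0+1=1
a_1=1:  p_1=1·6+1=7,  q_1=1·1+0=1
(x₁, y₁) = (7, 1);  7² − 48·1² = 1 ✓

7 1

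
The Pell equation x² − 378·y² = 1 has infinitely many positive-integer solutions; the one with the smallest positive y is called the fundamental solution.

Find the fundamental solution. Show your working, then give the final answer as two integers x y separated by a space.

8749 450

√378 → a₀=19, period (2,3,1,4,1,3,2,38); ℓ=8 even so k=7
step 0: (19, 1)  from 19·(1,0) + (0,1)
…
step 3: (175, 9)  from 1·(136,7) + (39,2)
…
step 5: (1011, 52)  from 1·(836,43) + (175,9)
step 6: (3869, 199)  from 3·(1011,52) + (836,43)
step 7: (8749, 450)  from 2·(3869,199) + (1011,52)
(x₁, y₁) = (8749, 450);  8749² − 378·450² = 1 ✓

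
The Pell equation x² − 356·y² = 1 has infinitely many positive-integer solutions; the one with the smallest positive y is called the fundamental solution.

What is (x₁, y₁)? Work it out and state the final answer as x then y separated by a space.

500001 26500

[18; 1,6,1,1,2,…,6,1,36] for √356; ℓ=14 ⇒ convergent index 13
i=0: a=18 ⇒ p=18, q=1
…
i=2: a=6 ⇒ p=132, q=7
i=3: a=1 ⇒ p=151, q=8
i=4: a=1 ⇒ p=283, q=15
i=5: a=2 ⇒ p=717, q=38
…
i=7: a=8 ⇒ p=8717, q=462
i=8: a=1 ⇒ p=9717, q=515
i=9: a=2 ⇒ p=28151, q=1492
i=10: a=1 ⇒ p=37868, q=2007
i=11: a=1 ⇒ p=66019, q=3499
i=12: a=6 ⇒ p=433982, q=23001
i=13: a=1 ⇒ p=500001, q=26500
→ (500001, 26500).  Check: 500001²=250001000001, 356·26500²=250001000000, difference 1.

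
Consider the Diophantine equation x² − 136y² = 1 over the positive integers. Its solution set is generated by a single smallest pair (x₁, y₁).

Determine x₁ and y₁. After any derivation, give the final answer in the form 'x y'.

35 3

√136 → a₀=11, period (1,1,1,22); ℓ=4 even so k=3
a_0=11:  p_0=11·1+0=11,  q_0=11·0+1=1
a_1=1:  p_1=1·11+1=12,  q_1=1·1+0=1
a_2=1:  p_2=1·12+11=23,  q_2=1·1+1=2
a_3=1:  p_3=1·23+12=35,  q_3=1·2+1=3
→ (35, 3).  Check: 35²=1225, 136·3²=1224, difference 1.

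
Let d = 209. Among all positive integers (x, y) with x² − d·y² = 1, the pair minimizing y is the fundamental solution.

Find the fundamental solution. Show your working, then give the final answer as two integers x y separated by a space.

√209 → a₀=14, period (2,5,3,2,3,5,2,28); ℓ=8 even so k=7
i=0: a=14 ⇒ p=14, q=1
…
i=2: a=5 ⇒ p=159, q=11
i=3: a=3 ⇒ p=506, q=35
…
i=5: a=3 ⇒ p=4019, q=278
i=6: a=5 ⇒ p=21266, q=1471
i=7: a=2 ⇒ p=46551, q=3220
→ (46551, 3220).  Check: 46551²=2166995601, 209·3220²=2166995600, difference 1.

46551 3220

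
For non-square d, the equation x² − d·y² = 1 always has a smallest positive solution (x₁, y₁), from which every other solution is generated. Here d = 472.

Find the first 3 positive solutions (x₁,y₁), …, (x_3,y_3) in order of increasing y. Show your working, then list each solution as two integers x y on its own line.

d=472: √d = [21; 1,2,1,1,1,…,2,1,42] (ℓ=14, even), read p_13/q_13
i=0: a=21 ⇒ p=21, q=1
i=1: a=1 ⇒ p=22, q=1
…
i=4: a=1 ⇒ p=152, q=7
…
i=6: a=4 ⇒ p=1108, q=51
i=7: a=5 ⇒ p=5779, q=266
…
i=9: a=1 ⇒ p=30003, q=1381
i=10: a=1 ⇒ p=54227, q=2496
…
i=12: a=2 ⇒ p=222687, q=10250
i=13: a=1 ⇒ p=306917, q=14127
fundamental: x₁=306917, y₁=14127  (since 94198044889 − 472·199572129 = 1)
(306917+14127√472)^2 = 188396089777 + 8671632918√472
(306917+14127√472)^3 = 115643925371868101 + 5322943120573485√472

306917 14127
188396089777 8671632918
115643925371868101 5322943120573485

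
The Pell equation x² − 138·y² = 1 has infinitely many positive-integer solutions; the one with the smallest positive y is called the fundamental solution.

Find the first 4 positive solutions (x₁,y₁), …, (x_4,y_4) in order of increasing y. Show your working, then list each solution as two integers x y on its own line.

47 4
4417 376
415151 35340
39019777 3321584

[11; 1,2,1,22] for √138; ℓ=4 ⇒ convergent index 3
a_0=11:  p_0=11·1+0=11,  q_0=11·0+1=1
…
a_2=2:  p_2=2·12+11=35,  q_2=2·1+1=3
a_3=1:  p_3=1·35+12=47,  q_3=1·3+1=4
(x₁, y₁) = (47, 4);  47² − 138·4² = 1 ✓
(47+4√138)^2 = 4417 + 376√138
(47+4√138)^3 = 415151 + 35340√138
(47+4√138)^4 = 39019777 + 3321584√138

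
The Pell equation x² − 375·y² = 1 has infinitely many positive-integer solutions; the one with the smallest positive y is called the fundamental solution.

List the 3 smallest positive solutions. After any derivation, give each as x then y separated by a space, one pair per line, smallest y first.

15124 781
457470751 23623688
13837575261124 714569313843

d=375: √d = [19; 2,1,2,1,5,1,2,1,2,38] (ℓ=10, even), read p_9/q_9
a_0=19:  p_0=19·1+0=19,  q_0=19·0+1=1
…
a_2=1:  p_2=1·39+19=58,  q_2=1·2+1=3
…
a_6=1:  p_6=1·1220+213=1433,  q_6=1·63+11=74
a_7=2:  p_7=2·1433+1220=4086,  q_7=2·74+63=211
a_8=1:  p_8=1·4086+1433=5519,  q_8=1·211+74=285
a_9=2:  p_9=2·5519+4086=15124,  q_9=2·285+211=781
(x₁, y₁) = (15124, 781);  15124² − 375·781² = 1 ✓
k=2:  x_2 = 15124·15124+375·781·781 = 457470751,  y_2 = 15124·781+781·15124 = 23623688
k=3:  x_3 = 15124·457470751+375·781·23623688 = 13837575261124,  y_3 = 15124·23623688+781·457470751 = 714569313843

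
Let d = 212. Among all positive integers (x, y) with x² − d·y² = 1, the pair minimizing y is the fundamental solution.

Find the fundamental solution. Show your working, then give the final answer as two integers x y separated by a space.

66249 4550

√212 = [14; 1,1,3,1,1,…,1,1,28, …], period ℓ=14 (even) → k=13
i=0: a=14 ⇒ p=14, q=1
…
i=4: a=1 ⇒ p=131, q=9
…
i=7: a=6 ⇒ p=2417, q=166
…
i=12: a=1 ⇒ p=37114, q=2549
i=13: a=1 ⇒ p=66249, q=4550
(x₁, y₁) = (66249, 4550);  66249² − 212·4550² = 1 ✓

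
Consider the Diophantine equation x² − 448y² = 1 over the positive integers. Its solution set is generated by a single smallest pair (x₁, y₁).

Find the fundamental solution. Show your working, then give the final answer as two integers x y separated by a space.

d=448: √d = [21; 6,42] (ℓ=2, even), read p_1/q_1
i=0: a=21 ⇒ p=21, q=1
i=1: a=6 ⇒ p=127, q=6
(x₁, y₁) = (127, 6);  127² − 448·6² = 1 ✓

127 6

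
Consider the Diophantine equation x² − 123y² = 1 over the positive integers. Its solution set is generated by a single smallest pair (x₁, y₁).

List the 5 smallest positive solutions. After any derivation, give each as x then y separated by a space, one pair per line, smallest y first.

[11; 11,22] for √123; ℓ=2 ⇒ convergent index 1
k=0  a_k=11  p_k/q_k = 11/1
k=1  a_k=11  p_k/q_k = 122/11
fundamental: x₁=122, y₁=11  (since 14884 − 123·121 = 1)
n=2: (122,11)∘(122,11) = (122·122+123·11·11, 122·11+11·122) = (29767,2684)
n=3: (29767,2684)∘(122,11) = (122·29767+123·11·2684, 122·2684+11·29767) = (7263026,654885)
n=4: (7263026,654885)∘(122,11) = (122·7263026+123·11·654885, 122·654885+11·7263026) = (1772148577,159789256)
n=5: (1772148577,159789256)∘(122,11) = (122·1772148577+123·11·159789256, 122·159789256+11·1772148577) = (432396989762,38987923579)

122 11
29767 2684
7263026 654885
1772148577 159789256
432396989762 38987923579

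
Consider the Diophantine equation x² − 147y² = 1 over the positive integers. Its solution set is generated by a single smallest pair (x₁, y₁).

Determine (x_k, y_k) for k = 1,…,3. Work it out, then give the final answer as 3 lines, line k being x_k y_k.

d=147: √d = [12; 8,24] (ℓ=2, even), read p_1/q_1
a_0=12:  p_0=12·1+0=12,  q_0=12·0+1=1
a_1=8:  p_1=8·12+1=97,  q_1=8·1+0=8
fundamental: x₁=97, y₁=8  (since 9409 − 147·64 = 1)
n=2: (97,8)∘(97,8) = (97·97+147·8·8, 97·8+8·97) = (18817,1552)
n=3: (18817,1552)∘(97,8) = (97·18817+147·8·1552, 97·1552+8·18817) = (3650401,301080)

97 8
18817 1552
3650401 301080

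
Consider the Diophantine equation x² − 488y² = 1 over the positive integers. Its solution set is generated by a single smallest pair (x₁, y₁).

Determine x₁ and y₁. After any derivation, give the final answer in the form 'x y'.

[22; 11,44] for √488; ℓ=2 ⇒ convergent index 1
a_0=22:  p_0=22·1+0=22,  q_0=22·0+1=1
a_1=11:  p_1=11·22+1=243,  q_1=11·1+0=11
→ (243, 11).  Check: 243²=59049, 488·11²=59048, difference 1.

243 11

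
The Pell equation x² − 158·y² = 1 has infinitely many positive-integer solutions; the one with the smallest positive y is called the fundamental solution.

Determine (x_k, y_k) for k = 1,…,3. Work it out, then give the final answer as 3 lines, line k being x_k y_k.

d=158: √d = [12; 1,1,3,12,3,1,1,24] (ℓ=8, even), read p_7/q_7
i=0: a=12 ⇒ p=12, q=1
i=1: a=1 ⇒ p=13, q=1
…
i=3: a=3 ⇒ p=88, q=7
…
i=5: a=3 ⇒ p=3331, q=265
i=6: a=1 ⇒ p=4412, q=351
i=7: a=1 ⇒ p=7743, q=616
fundamental: x₁=7743, y₁=616  (since 59954049 − 158·379456 = 1)
k=2:  x_2 = 7743·7743+158·616·616 = 119908097,  y_2 = 7743·616+616·7743 = 9539376
k=3:  x_3 = 7743·119908097+158·616·9539376 = 1856896782399,  y_3 = 7743·9539376+616·119908097 = 147726776120

7743 616
119908097 9539376
1856896782399 147726776120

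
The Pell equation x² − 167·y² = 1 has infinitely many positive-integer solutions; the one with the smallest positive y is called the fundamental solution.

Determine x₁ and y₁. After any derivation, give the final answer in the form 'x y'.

√167 → a₀=12, period (1,11,1,24); ℓ=4 even so k=3
a_0=12:  p_0=12·1+0=12,  q_0=12·0+1=1
a_1=1:  p_1=1·12+1=13,  q_1=1·1+0=1
a_2=11:  p_2=11·13+12=155,  q_2=11·1+1=12
a_3=1:  p_3=1·155+13=168,  q_3=1·12+1=13
→ (168, 13).  Check: 168²=28224, 167·13²=28223, difference 1.

168 13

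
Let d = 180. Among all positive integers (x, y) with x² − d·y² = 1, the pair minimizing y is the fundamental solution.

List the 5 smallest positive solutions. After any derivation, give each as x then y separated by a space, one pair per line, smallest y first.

161 12
51841 3864
16692641 1244196
5374978561 400627248
1730726404001 129000729660

√180 → a₀=13, period (2,2,2,26); ℓ=4 even so k=3
step 0: (13, 1)  from 13·(1,0) + (0,1)
step 1: (27, 2)  from 2·(13,1) + (1,0)
step 2: (67, 5)  from 2·(27,2) + (13,1)
step 3: (161, 12)  from 2·(67,5) + (27,2)
→ (161, 12).  Check: 161²=25921, 180·12²=25920, difference 1.
(161+12√180)^2 = 51841 + 3864√180
(161+12√180)^3 = 16692641 + 1244196√180
(161+12√180)^4 = 5374978561 + 400627248√180
(161+12√180)^5 = 1730726404001 + 129000729660√180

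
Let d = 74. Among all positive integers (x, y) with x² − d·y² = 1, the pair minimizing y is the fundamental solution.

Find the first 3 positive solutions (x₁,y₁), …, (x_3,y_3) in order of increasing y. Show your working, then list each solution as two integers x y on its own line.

3699 430
27365201 3181140
202447753299 23534073290

√74 → a₀=8, period (1,1,1,1,16); ℓ=5 odd so k=9
step 0: (8, 1)  from 8·(1,0) + (0,1)
…
step 2: (17, 2)  from 1·(9,1) + (8,1)
step 3: (26, 3)  from 1·(17,2) + (9,1)
step 4: (43, 5)  from 1·(26,3) + (17,2)
step 5: (714, 83)  from 16·(43,5) + (26,3)
…
step 7: (1471, 171)  from 1·(757,88) + (714,83)
step 8: (2228, 259)  from 1·(1471,171) + (757,88)
step 9: (3699, 430)  from 1·(2228,259) + (1471,171)
(x₁, y₁) = (3699, 430);  3699² − 74·430² = 1 ✓
(x_2, y_2) = (3699·3699 + 74·430·430, 3699·430 + 430·3699) = (27365201, 3181140)
(x_3, y_3) = (3699·27365201 + 74·430·3181140, 3699·3181140 + 430·27365201) = (202447753299, 23534073290)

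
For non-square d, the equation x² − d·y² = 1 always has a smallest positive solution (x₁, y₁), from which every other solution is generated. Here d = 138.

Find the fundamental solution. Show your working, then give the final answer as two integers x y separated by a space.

[11; 1,2,1,22] for √138; ℓ=4 ⇒ convergent index 3
k=0  a_k=11  p_k/q_k = 11/1
k=1  a_k=1  p_k/q_k = 12/1
k=2  a_k=2  p_k/q_k = 35/3
k=3  a_k=1  p_k/q_k = 47/4
fundamental: x₁=47, y₁=4  (since 2209 − 138·16 = 1)

47 4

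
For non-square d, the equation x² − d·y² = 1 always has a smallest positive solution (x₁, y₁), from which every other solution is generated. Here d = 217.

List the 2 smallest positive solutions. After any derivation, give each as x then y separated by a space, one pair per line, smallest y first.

3844063 260952
29553640695937 2006231855952

√217 = [14; 1,2,1,2,1,…,2,1,28, …], period ℓ=16 (even) → k=15
k=0  a_k=14  p_k/q_k = 14/1
k=1  a_k=1  p_k/q_k = 15/1
…
k=4  a_k=2  p_k/q_k = 162/11
k=5  a_k=1  p_k/q_k = 221/15
…
k=9  a_k=9  p_k/q_k = 139163/9447
k=10  a_k=1  p_k/q_k = 154218/10469
…
k=12  a_k=2  p_k/q_k = 740980/50301
…
k=14  a_k=2  p_k/q_k = 2809702/190735
k=15  a_k=1  p_k/q_k = 3844063/260952
fundamental: x₁=3844063, y₁=260952  (since 14776820347969 − 217·68095946304 = 1)
(x_2, y_2) = (3844063·3844063 + 217·260952·260952, 3844063·260952 + 260952·3844063) = (29553640695937, 2006231855952)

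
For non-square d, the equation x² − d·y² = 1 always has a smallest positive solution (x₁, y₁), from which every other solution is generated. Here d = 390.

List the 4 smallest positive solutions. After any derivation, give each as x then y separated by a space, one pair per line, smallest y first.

[19; 1,2,1,38] for √390; ℓ=4 ⇒ convergent index 3
i=0: a=19 ⇒ p=19, q=1
…
i=2: a=2 ⇒ p=59, q=3
i=3: a=1 ⇒ p=79, q=4
fundamental: x₁=79, y₁=4  (since 6241 − 390·16 = 1)
(x_2, y_2) = (79·79 + 390·4·4, 79·4 + 4·79) = (12481, 632)
(x_3, y_3) = (79·12481 + 390·4·632, 79·632 + 4·12481) = (1971919, 99852)
(x_4, y_4) = (79·1971919 + 390·4·99852, 79·99852 + 4·1971919) = (311550721, 15775984)

79 4
12481 632
1971919 99852
311550721 15775984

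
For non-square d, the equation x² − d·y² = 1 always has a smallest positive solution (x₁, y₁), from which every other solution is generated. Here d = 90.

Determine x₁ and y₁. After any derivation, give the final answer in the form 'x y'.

√90 → a₀=9, period (2,18); ℓ=2 even so k=1
k=0  a_k=9  p_k/q_k = 9/1
k=1  a_k=2  p_k/q_k = 19/2
(x₁, y₁) = (19, 2);  19² − 90·2² = 1 ✓

19 2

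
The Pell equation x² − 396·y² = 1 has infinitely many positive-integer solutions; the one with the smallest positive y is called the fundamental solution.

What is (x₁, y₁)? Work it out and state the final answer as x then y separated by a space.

√396 → a₀=19, period (1,8,1,38); ℓ=4 even so k=3
step 0: (19, 1)  from 19·(1,0) + (0,1)
step 1: (20, 1)  from 1·(19,1) + (1,0)
step 2: (179, 9)  from 8·(20,1) + (19,1)
step 3: (199, 10)  from 1·(179,9) + (20,1)
→ (199, 10).  Check: 199²=39601, 396·10²=39600, difference 1.

199 10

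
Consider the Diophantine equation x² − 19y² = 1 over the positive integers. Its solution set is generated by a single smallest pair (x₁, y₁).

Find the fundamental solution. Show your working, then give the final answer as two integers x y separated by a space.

170 39

√19 = [4; 2,1,3,1,2,8, …], period ℓ=6 (even) → k=5
step 0: (4, 1)  from 4·(1,0) + (0,1)
…
step 3: (48, 11)  from 3·(13,3) + (9,2)
step 4: (61, 14)  from 1·(48,11) + (13,3)
step 5: (170, 39)  from 2·(61,14) + (48,11)
→ (170, 39).  Check: 170²=28900, 19·39²=28899, difference 1.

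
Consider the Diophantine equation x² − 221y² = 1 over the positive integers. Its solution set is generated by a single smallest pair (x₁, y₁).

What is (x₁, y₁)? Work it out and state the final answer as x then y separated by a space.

1665 112

√221 = [14; 1,6,2,6,1,28, …], period ℓ=6 (even) → k=5
step 0: (14, 1)  from 14·(1,0) + (0,1)
…
step 4: (1442, 97)  from 6·(223,15) + (104,7)
step 5: (1665, 112)  from 1·(1442,97) + (223,15)
(x₁, y₁) = (1665, 112);  1665² − 221·112² = 1 ✓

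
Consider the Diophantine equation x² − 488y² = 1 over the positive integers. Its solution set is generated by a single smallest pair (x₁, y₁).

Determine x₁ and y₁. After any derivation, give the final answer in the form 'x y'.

243 11

[22; 11,44] for √488; ℓ=2 ⇒ convergent index 1
step 0: (22, 1)  from 22·(1,0) + (0,1)
step 1: (243, 11)  from 11·(22,1) + (1,0)
(x₁, y₁) = (243, 11);  243² − 488·11² = 1 ✓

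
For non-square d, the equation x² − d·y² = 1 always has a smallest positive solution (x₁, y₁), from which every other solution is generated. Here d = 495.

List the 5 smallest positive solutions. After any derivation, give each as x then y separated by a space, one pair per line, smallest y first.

89 4
15841 712
2819609 126732
501874561 22557584
89330852249 4015123220

√495 → a₀=22, period (4,44); ℓ=2 even so k=1
step 0: (22, 1)  from 22·(1,0) + (0,1)
step 1: (89, 4)  from 4·(22,1) + (1,0)
(x₁, y₁) = (89, 4);  89² − 495·4² = 1 ✓
n=2: (89,4)∘(89,4) = (89·89+495·4·4, 89·4+4·89) = (15841,712)
n=3: (15841,712)∘(89,4) = (89·15841+495·4·712, 89·712+4·15841) = (2819609,126732)
n=4: (2819609,126732)∘(89,4) = (89·2819609+495·4·126732, 89·126732+4·2819609) = (501874561,22557584)
n=5: (501874561,22557584)∘(89,4) = (89·501874561+495·4·22557584, 89·22557584+4·501874561) = (89330852249,4015123220)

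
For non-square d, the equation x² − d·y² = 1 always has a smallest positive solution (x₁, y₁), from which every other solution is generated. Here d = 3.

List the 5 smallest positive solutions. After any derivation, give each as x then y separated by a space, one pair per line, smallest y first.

√3 = [1; 1,2, …], period ℓ=2 (even) → k=1
a_0=1:  p_0=1·1+0=1,  q_0=1·0+1=1
a_1=1:  p_1=1·1+1=2,  q_1=1·1+0=1
fundamental: x₁=2, y₁=1  (since 4 − 3·1 = 1)
n=2: (2,1)∘(2,1) = (2·2+3·1·1, 2·1+1·2) = (7,4)
n=3: (7,4)∘(2,1) = (2·7+3·1·4, 2·4+1·7) = (26,15)
n=4: (26,15)∘(2,1) = (2·26+3·1·15, 2·15+1·26) = (97,56)
n=5: (97,56)∘(2,1) = (2·97+3·1·56, 2·56+1·97) = (362,209)

2 1
7 4
26 15
97 56
362 209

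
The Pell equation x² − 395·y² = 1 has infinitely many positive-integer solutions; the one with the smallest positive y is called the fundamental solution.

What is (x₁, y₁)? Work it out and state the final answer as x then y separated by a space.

√395 = [19; 1,6,1,38, …], period ℓ=4 (even) → k=3
i=0: a=19 ⇒ p=19, q=1
…
i=2: a=6 ⇒ p=139, q=7
i=3: a=1 ⇒ p=159, q=8
(x₁, y₁) = (159, 8);  159² − 395·8² = 1 ✓

159 8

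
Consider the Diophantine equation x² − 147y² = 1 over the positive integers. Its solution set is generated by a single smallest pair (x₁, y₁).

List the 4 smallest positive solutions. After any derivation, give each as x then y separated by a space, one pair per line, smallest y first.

97 8
18817 1552
3650401 301080
708158977 58407968

√147 → a₀=12, period (8,24); ℓ=2 even so k=1
k=0  a_k=12  p_k/q_k = 12/1
k=1  a_k=8  p_k/q_k = 97/8
→ (97, 8).  Check: 97²=9409, 147·8²=9408, difference 1.
(97+8√147)^2 = 18817 + 1552√147
(97+8√147)^3 = 3650401 + 301080√147
(97+8√147)^4 = 708158977 + 58407968√147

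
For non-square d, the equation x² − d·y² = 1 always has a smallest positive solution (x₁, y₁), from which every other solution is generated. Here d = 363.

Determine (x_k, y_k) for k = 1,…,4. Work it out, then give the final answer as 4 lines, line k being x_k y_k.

362 19
262087 13756
189750626 9959325
137379191137 7210537544

[19; 19,38] for √363; ℓ=2 ⇒ convergent index 1
k=0  a_k=19  p_k/q_k = 19/1
k=1  a_k=19  p_k/q_k = 362/19
→ (362, 19).  Check: 362²=131044, 363·19²=131043, difference 1.
k=2:  x_2 = 362·362+363·19·19 = 262087,  y_2 = 362·19+19·362 = 13756
k=3:  x_3 = 362·262087+363·19·13756 = 189750626,  y_3 = 362·13756+19·262087 = 9959325
k=4:  x_4 = 362·189750626+363·19·9959325 = 137379191137,  y_4 = 362·9959325+19·189750626 = 7210537544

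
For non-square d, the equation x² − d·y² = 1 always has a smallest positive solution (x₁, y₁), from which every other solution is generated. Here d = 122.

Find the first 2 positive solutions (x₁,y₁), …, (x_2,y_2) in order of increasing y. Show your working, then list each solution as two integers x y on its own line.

243 22
118097 10692

√122 = [11; 22, …], period ℓ=1 (odd) → k=1
k=0  a_k=11  p_k/q_k = 11/1
k=1  a_k=22  p_k/q_k = 243/22
→ (243, 22).  Check: 243²=59049, 122·22²=59048, difference 1.
k=2:  x_2 = 243·243+122·22·22 = 118097,  y_2 = 243·22+22·243 = 10692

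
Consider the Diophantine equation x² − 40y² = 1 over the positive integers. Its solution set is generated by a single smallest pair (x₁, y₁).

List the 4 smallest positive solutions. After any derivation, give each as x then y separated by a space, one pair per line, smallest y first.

19 3
721 114
27379 4329
1039681 164388

d=40: √d = [6; 3,12] (ℓ=2, even), read p_1/q_1
i=0: a=6 ⇒ p=6, q=1
i=1: a=3 ⇒ p=19, q=3
→ (19, 3).  Check: 19²=361, 40·3²=360, difference 1.
n=2: (19,3)∘(19,3) = (19·19+40·3·3, 19·3+3·19) = (721,114)
n=3: (721,114)∘(19,3) = (19·721+40·3·114, 19·114+3·721) = (27379,4329)
n=4: (27379,4329)∘(19,3) = (19·27379+40·3·4329, 19·4329+3·27379) = (1039681,164388)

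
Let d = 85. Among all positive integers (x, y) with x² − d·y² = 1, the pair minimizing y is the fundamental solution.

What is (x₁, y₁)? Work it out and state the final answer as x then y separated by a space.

√85 → a₀=9, period (4,1,1,4,18); ℓ=5 odd so k=9
step 0: (9, 1)  from 9·(1,0) + (0,1)
step 1: (37, 4)  from 4·(9,1) + (1,0)
…
step 4: (378, 41)  from 4·(83,9) + (46,5)
step 5: (6887, 747)  from 18·(378,41) + (83,9)
step 6: (27926, 3029)  from 4·(6887,747) + (378,41)
…
step 8: (62739, 6805)  from 1·(34813,3776) + (27926,3029)
step 9: (285769, 30996)  from 4·(62739,6805) + (34813,3776)
→ (285769, 30996).  Check: 285769²=81663921361, 85·30996²=81663921360, difference 1.

285769 30996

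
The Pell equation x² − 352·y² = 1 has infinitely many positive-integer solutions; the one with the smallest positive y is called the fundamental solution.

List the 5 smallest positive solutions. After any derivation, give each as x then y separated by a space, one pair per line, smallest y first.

√352 = [18; 1,3,5,9,5,3,1,36, …], period ℓ=8 (even) → k=7
a_0=18:  p_0=18·1+0=18,  q_0=18·0+1=1
a_1=1:  p_1=1·18+1=19,  q_1=1·1+0=1
…
a_3=5:  p_3=5·75+19=394,  q_3=5·4+1=21
a_4=9:  p_4=9·394+75=3621,  q_4=9·21+4=193
a_5=5:  p_5=5·3621+394=18499,  q_5=5·193+21=986
a_6=3:  p_6=3·18499+3621=59118,  q_6=3·986+193=3151
a_7=1:  p_7=1·59118+18499=77617,  q_7=1·3151+986=4137
fundamental: x₁=77617, y₁=4137  (since 6024398689 − 352·17114769 = 1)
(x_2, y_2) = (77617·77617 + 352·4137·4137, 77617·4137 + 4137·77617) = (12048797377, 642203058)
(x_3, y_3) = (77617·12048797377 + 352·4137·642203058, 77617·642203058 + 4137·12048797377) = (1870383011943601, 99691749501435)
(x_4, y_4) = (77617·1870383011943601 + 352·4137·99691749501435, 77617·99691749501435 + 4137·1870383011943601) = (290347036464004160257, 15475549041463557732)
(x_5, y_5) = (77617·290347036464004160257 + 352·4137·15475549041463557732, 77617·15475549041463557732 + 4137·290347036464004160257) = (45071731856582838801391537, 2402331379802862171467853)

77617 4137
12048797377 642203058
1870383011943601 99691749501435
290347036464004160257 15475549041463557732
45071731856582838801391537 2402331379802862171467853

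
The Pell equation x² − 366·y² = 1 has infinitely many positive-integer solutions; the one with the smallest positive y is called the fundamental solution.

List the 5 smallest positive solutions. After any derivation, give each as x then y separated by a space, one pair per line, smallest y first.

907925 47458
1648655611249 86176609300
2993711291685588725 156483795997357542
5436130649005627630680001 284151100961715516031400
9871197838993875221878594227125 515975776681174635989620332458

√366 = [19; 7,1,1,1,2,12,2,1,1,1,7,38, …], period ℓ=12 (even) → k=11
i=0: a=19 ⇒ p=19, q=1
i=1: a=7 ⇒ p=134, q=7
i=2: a=1 ⇒ p=153, q=8
i=3: a=1 ⇒ p=287, q=15
i=4: a=1 ⇒ p=440, q=23
i=5: a=2 ⇒ p=1167, q=61
i=6: a=12 ⇒ p=14444, q=755
i=7: a=2 ⇒ p=30055, q=1571
i=8: a=1 ⇒ p=44499, q=2326
i=9: a=1 ⇒ p=74554, q=3897
i=10: a=1 ⇒ p=119053, q=6223
i=11: a=7 ⇒ p=907925, q=47458
→ (907925, 47458).  Check: 907925²=824327805625, 366·47458²=824327805624, difference 1.
n=2: (907925,47458)∘(907925,47458) = (907925·907925+366·47458·47458, 907925·47458+47458·907925) = (1648655611249,86176609300)
n=3: (1648655611249,86176609300)∘(907925,47458) = (907925·1648655611249+366·47458·86176609300, 907925·86176609300+47458·1648655611249) = (2993711291685588725,156483795997357542)
n=4: (2993711291685588725,156483795997357542)∘(907925,47458) = (907925·2993711291685588725+366·47458·156483795997357542, 907925·156483795997357542+47458·2993711291685588725) = (5436130649005627630680001,284151100961715516031400)
n=5: (5436130649005627630680001,284151100961715516031400)∘(907925,47458) = (907925·5436130649005627630680001+366·47458·284151100961715516031400, 907925·284151100961715516031400+47458·5436130649005627630680001) = (9871197838993875221878594227125,515975776681174635989620332458)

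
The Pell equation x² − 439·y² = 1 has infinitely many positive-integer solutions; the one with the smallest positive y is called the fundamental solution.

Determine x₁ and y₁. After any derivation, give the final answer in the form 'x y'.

440 21

d=439: √d = [20; 1,19,1,40] (ℓ=4, even), read p_3/q_3
step 0: (20, 1)  from 20·(1,0) + (0,1)
…
step 2: (419, 20)  from 19·(21,1) + (20,1)
step 3: (440, 21)  from 1·(419,20) + (21,1)
(x₁, y₁) = (440, 21);  440² − 439·21² = 1 ✓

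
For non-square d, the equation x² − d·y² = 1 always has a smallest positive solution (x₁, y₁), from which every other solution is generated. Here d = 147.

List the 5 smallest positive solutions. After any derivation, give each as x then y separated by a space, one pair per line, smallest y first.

[12; 8,24] for √147; ℓ=2 ⇒ convergent index 1
k=0  a_k=12  p_k/q_k = 12/1
k=1  a_k=8  p_k/q_k = 97/8
(x₁, y₁) = (97, 8);  97² − 147·8² = 1 ✓
(x_2, y_2) = (97·97 + 147·8·8, 97·8 + 8·97) = (18817, 1552)
(x_3, y_3) = (97·18817 + 147·8·1552, 97·1552 + 8·18817) = (3650401, 301080)
(x_4, y_4) = (97·3650401 + 147·8·301080, 97·301080 + 8·3650401) = (708158977, 58407968)
(x_5, y_5) = (97·708158977 + 147·8·58407968, 97·58407968 + 8·708158977) = (137379191137, 11330844712)

97 8
18817 1552
3650401 301080
708158977 58407968
137379191137 11330844712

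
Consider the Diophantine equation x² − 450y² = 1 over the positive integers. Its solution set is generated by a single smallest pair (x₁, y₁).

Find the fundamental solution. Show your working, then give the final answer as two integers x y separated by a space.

√450 = [21; 4,1,2,4,2,1,4,42, …], period ℓ=8 (even) → k=7
k=0  a_k=21  p_k/q_k = 21/1
…
k=2  a_k=1  p_k/q_k = 106/5
…
k=4  a_k=4  p_k/q_k = 1294/61
…
k=6  a_k=1  p_k/q_k = 4179/197
k=7  a_k=4  p_k/q_k = 19601/924
(x₁, y₁) = (19601, 924);  19601² − 450·924² = 1 ✓

19601 924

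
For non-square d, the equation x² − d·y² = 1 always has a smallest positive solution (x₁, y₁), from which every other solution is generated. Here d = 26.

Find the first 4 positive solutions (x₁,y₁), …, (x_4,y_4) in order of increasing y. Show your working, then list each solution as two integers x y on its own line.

[5; 10] for √26; ℓ=1 ⇒ convergent index 1
i=0: a=5 ⇒ p=5, q=1
i=1: a=10 ⇒ p=51, q=10
(x₁, y₁) = (51, 10);  51² − 26·10² = 1 ✓
k=2:  x_2 = 51·51+26·10·10 = 5201,  y_2 = 51·10+10·51 = 1020
k=3:  x_3 = 51·5201+26·10·1020 = 530451,  y_3 = 51·1020+10·5201 = 104030
k=4:  x_4 = 51·530451+26·10·104030 = 54100801,  y_4 = 51·104030+10·530451 = 10610040

51 10
5201 1020
530451 104030
54100801 10610040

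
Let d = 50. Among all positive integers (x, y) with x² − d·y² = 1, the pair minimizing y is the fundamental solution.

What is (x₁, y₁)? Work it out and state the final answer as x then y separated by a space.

99 14

[7; 14] for √50; ℓ=1 ⇒ convergent index 1
i=0: a=7 ⇒ p=7, q=1
i=1: a=14 ⇒ p=99, q=14
→ (99, 14).  Check: 99²=9801, 50·14²=9800, difference 1.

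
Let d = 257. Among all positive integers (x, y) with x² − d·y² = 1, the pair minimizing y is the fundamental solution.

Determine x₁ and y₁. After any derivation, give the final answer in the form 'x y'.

[16; 32] for √257; ℓ=1 ⇒ convergent index 1
i=0: a=16 ⇒ p=16, q=1
i=1: a=32 ⇒ p=513, q=32
(x₁, y₁) = (513, 32);  513² − 257·32² = 1 ✓

513 32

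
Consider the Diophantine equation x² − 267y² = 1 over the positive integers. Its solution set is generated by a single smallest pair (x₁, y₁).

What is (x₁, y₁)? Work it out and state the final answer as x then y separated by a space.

2402 147

d=267: √d = [16; 2,1,15,1,2,32] (ℓ=6, even), read p_5/q_5
a_0=16:  p_0=16·1+0=16,  q_0=16·0+1=1
a_1=2:  p_1=2·16+1=33,  q_1=2·1+0=2
a_2=1:  p_2=1·33+16=49,  q_2=1·2+1=3
…
a_4=1:  p_4=1·768+49=817,  q_4=1·47+3=50
a_5=2:  p_5=2·817+768=2402,  q_5=2·50+47=147
→ (2402, 147).  Check: 2402²=5769604, 267·147²=5769603, difference 1.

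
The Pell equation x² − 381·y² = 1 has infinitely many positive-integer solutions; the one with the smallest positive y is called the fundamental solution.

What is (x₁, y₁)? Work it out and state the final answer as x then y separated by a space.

1015 52

√381 = [19; 1,1,12,1,1,38, …], period ℓ=6 (even) → k=5
k=0  a_k=19  p_k/q_k = 19/1
…
k=4  a_k=1  p_k/q_k = 527/27
k=5  a_k=1  p_k/q_k = 1015/52
→ (1015, 52).  Check: 1015²=1030225, 381·52²=1030224, difference 1.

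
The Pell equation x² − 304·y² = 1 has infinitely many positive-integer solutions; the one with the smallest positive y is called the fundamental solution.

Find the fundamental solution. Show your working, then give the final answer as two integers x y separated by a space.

57799 3315

[17; 2,3,2,1,1,1,1,1,2,3,2,34] for √304; ℓ=12 ⇒ convergent index 11
a_0=17:  p_0=17·1+0=17,  q_0=17·0+1=1
a_1=2:  p_1=2·17+1=35,  q_1=2·1+0=2
a_2=3:  p_2=3·35+17=122,  q_2=3·2+1=7
a_3=2:  p_3=2·122+35=279,  q_3=2·7+2=16
a_4=1:  p_4=1·279+122=401,  q_4=1·16+7=23
…
a_9=2:  p_9=2·2842+1761=7445,  q_9=2·163+101=427
a_10=3:  p_10=3·7445+2842=25177,  q_10=3·427+163=1444
a_11=2:  p_11=2·25177+7445=57799,  q_11=2·1444+427=3315
fundamental: x₁=57799, y₁=3315  (since 3340724401 − 304·10989225 = 1)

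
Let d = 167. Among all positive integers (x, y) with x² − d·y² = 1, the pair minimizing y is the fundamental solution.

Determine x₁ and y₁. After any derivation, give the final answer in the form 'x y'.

√167 → a₀=12, period (1,11,1,24); ℓ=4 even so k=3
step 0: (12, 1)  from 12·(1,0) + (0,1)
step 1: (13, 1)  from 1·(12,1) + (1,0)
step 2: (155, 12)  from 11·(13,1) + (12,1)
step 3: (168, 13)  from 1·(155,12) + (13,1)
(x₁, y₁) = (168, 13);  168² − 167·13² = 1 ✓

168 13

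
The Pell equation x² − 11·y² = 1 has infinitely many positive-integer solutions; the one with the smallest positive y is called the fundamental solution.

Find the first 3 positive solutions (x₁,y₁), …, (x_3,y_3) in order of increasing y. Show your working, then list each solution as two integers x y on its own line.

√11 → a₀=3, period (3,6); ℓ=2 even so k=1
i=0: a=3 ⇒ p=3, q=1
i=1: a=3 ⇒ p=10, q=3
(x₁, y₁) = (10, 3);  10² − 11·3² = 1 ✓
(x_2, y_2) = (10·10 + 11·3·3, 10·3 + 3·10) = (199, 60)
(x_3, y_3) = (10·199 + 11·3·60, 10·60 + 3·199) = (3970, 1197)

10 3
199 60
3970 1197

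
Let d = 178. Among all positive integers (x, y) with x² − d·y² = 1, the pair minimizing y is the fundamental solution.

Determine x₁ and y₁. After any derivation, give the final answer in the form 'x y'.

1601 120

√178 = [13; 2,1,12,1,2,26, …], period ℓ=6 (even) → k=5
k=0  a_k=13  p_k/q_k = 13/1
k=1  a_k=2  p_k/q_k = 27/2
k=2  a_k=1  p_k/q_k = 40/3
…
k=4  a_k=1  p_k/q_k = 547/41
k=5  a_k=2  p_k/q_k = 1601/120
→ (1601, 120).  Check: 1601²=2563201, 178·120²=2563200, difference 1.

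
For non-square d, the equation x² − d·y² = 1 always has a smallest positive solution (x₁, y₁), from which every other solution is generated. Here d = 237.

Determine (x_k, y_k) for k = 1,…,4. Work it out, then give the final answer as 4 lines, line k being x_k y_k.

228151 14820
104105757601 6762395640
47503665404623351 3085694655308460
21676017531356338550401 1408008642599798519280

√237 = [15; 2,1,1,7,10,7,1,1,2,30, …], period ℓ=10 (even) → k=9
i=0: a=15 ⇒ p=15, q=1
i=1: a=2 ⇒ p=31, q=2
i=2: a=1 ⇒ p=46, q=3
…
i=4: a=7 ⇒ p=585, q=38
…
i=7: a=1 ⇒ p=48001, q=3118
i=8: a=1 ⇒ p=90075, q=5851
i=9: a=2 ⇒ p=228151, q=14820
fundamental: x₁=228151, y₁=14820  (since 52052878801 − 237·219632400 = 1)
(228151+14820√237)^2 = 104105757601 + 6762395640√237
(228151+14820√237)^3 = 47503665404623351 + 3085694655308460√237
(228151+14820√237)^4 = 21676017531356338550401 + 1408008642599798519280√237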